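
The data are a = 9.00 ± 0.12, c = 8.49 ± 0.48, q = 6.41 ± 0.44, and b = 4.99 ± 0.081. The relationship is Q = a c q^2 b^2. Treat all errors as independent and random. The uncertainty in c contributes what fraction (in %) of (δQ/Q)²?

(δQ/Q)² = (1·δa/a)² + (1·δc/c)² + (2·δq/q)² + (2·δb/b)²
  a term: (1×0.0133)² = 0.000178
  c term: (1×0.0565)² = 0.00320
  q term: (2×0.0686)² = 0.0188
  b term: (2×0.0162)² = 0.00105
Total = 0.0233. Share from c = 0.00320/0.0233 = 0.137.

13.7%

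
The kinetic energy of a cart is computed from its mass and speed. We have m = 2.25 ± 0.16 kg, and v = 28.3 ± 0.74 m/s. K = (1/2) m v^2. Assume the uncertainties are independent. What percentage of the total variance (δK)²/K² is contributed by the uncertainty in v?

35.1%

(δK/K)² = (1·δm/m)² + (2·δv/v)²
  m term: (1×0.0711)² = 0.00506
  v term: (2×0.0261)² = 0.00273
Total = 0.00779. Share from v = 0.00273/0.00779 = 0.351.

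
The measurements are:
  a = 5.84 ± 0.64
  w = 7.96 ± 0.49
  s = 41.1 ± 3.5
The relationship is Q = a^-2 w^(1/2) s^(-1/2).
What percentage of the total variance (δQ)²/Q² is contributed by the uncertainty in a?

94.6%

(δQ/Q)² = (-2·δa/a)² + (½·δw/w)² + (−½·δs/s)²
  a term: (-2×0.110)² = 0.0480
  w term: (0.5×0.0616)² = 0.000947
  s term: (-0.5×0.0852)² = 0.00181
Total = 0.0508. Share from a = 0.0480/0.0508 = 0.946.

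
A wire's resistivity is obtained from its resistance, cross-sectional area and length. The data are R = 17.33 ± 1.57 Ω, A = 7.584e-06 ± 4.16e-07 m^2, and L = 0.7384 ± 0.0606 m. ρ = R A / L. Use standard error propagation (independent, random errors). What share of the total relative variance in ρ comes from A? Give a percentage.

16.8%

(δρ/ρ)² = (1·δR/R)² + (1·δA/A)² + (-1·δL/L)²
  R term: (1×0.0906)² = 0.00821
  A term: (1×0.0549)² = 0.00301
  L term: (-1×0.0821)² = 0.00674
Total = 0.0180. Share from A = 0.00301/0.0180 = 0.168.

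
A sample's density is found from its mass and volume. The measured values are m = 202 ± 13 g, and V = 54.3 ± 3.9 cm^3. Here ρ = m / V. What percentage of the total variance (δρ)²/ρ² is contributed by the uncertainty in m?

44.5%

(δρ/ρ)² = (1·δm/m)² + (-1·δV/V)²
  m term: (1×0.0644)² = 0.00414
  V term: (-1×0.0718)² = 0.00516
Total = 0.00930. Share from m = 0.00414/0.00930 = 0.445.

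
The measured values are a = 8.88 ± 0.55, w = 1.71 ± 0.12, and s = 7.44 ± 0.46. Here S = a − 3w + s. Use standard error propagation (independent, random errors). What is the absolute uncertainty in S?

0.802

S is a linear combination, so absolute uncertainties add in quadrature:
  (δa)² = 0.303;  (3·δw)² = 0.130;  (δs)² = 0.212
δS = √(0.644) = 0.802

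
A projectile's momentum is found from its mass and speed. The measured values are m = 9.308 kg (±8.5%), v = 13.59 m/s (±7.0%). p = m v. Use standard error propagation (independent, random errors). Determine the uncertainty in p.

Each factor contributes (exponent × relative error)² to (δp/p)²:
  (1·δm/m)² = (1×0.0850)² = 0.00723;  (1·δv/v)² = (1×0.0700)² = 0.00490
δp/p = √(0.0121) = 0.110
p = 126.5 kg·m/s, so δp = 0.110 × 126.5 = 13.9 kg·m/s.

13.9 kg·m/s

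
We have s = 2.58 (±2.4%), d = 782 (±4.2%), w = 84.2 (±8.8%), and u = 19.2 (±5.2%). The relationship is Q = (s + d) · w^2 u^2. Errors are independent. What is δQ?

Let h = s + d = 785. δh = √(δs² + δd²) = √(0.00383 + 1080) = 32.8, so δh/h = 0.0419.
Q is then a monomial in h, w, u:
δQ/Q = √((δh/h)² + (2·δw/w)² + (2·δu/u)²) = √(0.00175 + 0.0310 + 0.0108) = 0.209
Q = 2.05e+09, so δQ = 0.209 × 2.05e+09 = 4.28e+08.

4.28e+08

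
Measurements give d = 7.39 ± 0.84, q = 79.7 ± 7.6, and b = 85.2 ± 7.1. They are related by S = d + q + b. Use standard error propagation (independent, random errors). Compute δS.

10.4

Each term contributes (cᵢ δxᵢ)² to (δS)²:
  (δd)² = 0.706;  (δq)² = 57.8;  (δb)² = 50.4
δS = √(109) = 10.4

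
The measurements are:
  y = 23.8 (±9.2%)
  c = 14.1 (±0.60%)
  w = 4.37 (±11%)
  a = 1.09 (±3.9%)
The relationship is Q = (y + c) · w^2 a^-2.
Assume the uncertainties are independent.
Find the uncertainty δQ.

146

Let u = y + c = 37.9. δu = √(δy² + δc²) = √(4.79 + 0.00716) = 2.19, so δu/u = 0.0578.
Q is then a monomial in u, w, a:
δQ/Q = √((δu/u)² + (2·δw/w)² + (-2·δa/a)²) = √(0.00334 + 0.0484 + 0.00608) = 0.240
Q = 609, so δQ = 0.240 × 609 = 146.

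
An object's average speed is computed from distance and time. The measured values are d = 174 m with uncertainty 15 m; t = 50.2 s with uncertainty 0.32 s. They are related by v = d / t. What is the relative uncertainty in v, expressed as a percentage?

Products/powers → add relative errors in quadrature, weighted by exponent:
  (1·δd/d)² = (1×0.0862)² = 0.00743;  (-1·δt/t)² = (-1×0.00637)² = 4.06e-05
δv/v = √(0.00747) = 0.0864

8.64%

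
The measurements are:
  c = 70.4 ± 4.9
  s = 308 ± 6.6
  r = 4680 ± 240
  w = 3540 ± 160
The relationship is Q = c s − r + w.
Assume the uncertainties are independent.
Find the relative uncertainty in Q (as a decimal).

Let p = c·s = 21700. δp/p = √((1·δc/c)² + (1·δs/s)²) = √(0.00484 + 0.000459) = 0.0728, so δp = 1580.
Q = p − r + w: δQ = √(δp² + δr² + δw²) = √(2.49e+06 + 57600 + 25600) = 1610
Q = 20500, so δQ/Q = 1610/20500 = 0.0781.

0.0781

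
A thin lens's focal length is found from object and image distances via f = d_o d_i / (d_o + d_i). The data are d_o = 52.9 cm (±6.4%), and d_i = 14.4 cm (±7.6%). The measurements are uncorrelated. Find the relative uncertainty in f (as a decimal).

∂f/∂d_o = (d_i/(d_o+d_i))² = 0.0458;  ∂f/∂d_i = (d_o/(d_o+d_i))² = 0.618
δf = √((∂f/∂d_o · δd_o)² + (∂f/∂d_i · δd_i)²) = √(0.0240 + 0.457) = 0.694 cm
f = 11.3 cm, so δf/f = 0.694/11.3 = 0.0613.

0.0613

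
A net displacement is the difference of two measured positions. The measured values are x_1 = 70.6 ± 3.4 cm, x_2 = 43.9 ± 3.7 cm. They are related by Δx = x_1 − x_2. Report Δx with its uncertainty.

26.7 ± 5.02 cm

Each term contributes (cᵢ δxᵢ)² to (δΔx)²:
  (δx_1)² = 11.6;  (δx_2)² = 13.7
δΔx = √(25.2) = 5.02 cm
Δx = 26.7 cm.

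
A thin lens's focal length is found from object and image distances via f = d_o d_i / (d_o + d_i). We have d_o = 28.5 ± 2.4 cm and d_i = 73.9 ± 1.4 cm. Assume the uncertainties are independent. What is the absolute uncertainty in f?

∂f/∂d_o = (d_i/(d_o+d_i))² = 0.521;  ∂f/∂d_i = (d_o/(d_o+d_i))² = 0.0775
δf = √((∂f/∂d_o · δd_o)² + (∂f/∂d_i · δd_i)²) = √(1.56 + 0.0118) = 1.25 cm

1.25 cm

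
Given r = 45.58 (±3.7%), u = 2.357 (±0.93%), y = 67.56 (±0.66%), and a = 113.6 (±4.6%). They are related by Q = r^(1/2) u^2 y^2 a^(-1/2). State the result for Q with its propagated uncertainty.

16060 ± 599

Q is a product of powers, so relative uncertainties combine in quadrature:
  (½·δr/r)² = (0.5×0.0370)² = 0.000342;  (2·δu/u)² = (2×0.00930)² = 0.000346;  (2·δy/y)² = (2×0.00660)² = 0.000174;  (−½·δa/a)² = (-0.5×0.0460)² = 0.000529
δQ/Q = √(0.00139) = 0.0373
Q = 16060, so δQ = 0.0373 × 16060 = 599.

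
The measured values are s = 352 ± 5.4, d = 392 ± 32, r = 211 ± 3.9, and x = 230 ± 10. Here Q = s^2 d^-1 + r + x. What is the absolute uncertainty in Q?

Let p = s^2·d^-1 = 316. δp/p = √((2·δs/s)² + (-1·δd/d)²) = √(0.000941 + 0.00666) = 0.0872, so δp = 27.6.
Q = p + r + x: δQ = √(δp² + δr² + δx²) = √(760 + 15.2 + 100) = 29.6

29.6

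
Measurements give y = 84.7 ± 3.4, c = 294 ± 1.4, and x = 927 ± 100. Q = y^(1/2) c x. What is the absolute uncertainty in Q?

2.75e+05

Each factor contributes (exponent × relative error)² to (δQ/Q)²:
  (½·δy/y)² = (0.5×0.0401)² = 0.000403;  (1·δc/c)² = (1×0.00476)² = 2.27e-05;  (1·δx/x)² = (1×0.108)² = 0.0116
δQ/Q = √(0.0121) = 0.110
Q = 2.51e+06, so δQ = 0.110 × 2.51e+06 = 2.75e+05.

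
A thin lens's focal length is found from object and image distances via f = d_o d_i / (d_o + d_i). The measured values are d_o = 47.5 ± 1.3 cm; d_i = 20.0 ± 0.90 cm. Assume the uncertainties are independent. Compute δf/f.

∂f/∂d_o = (d_i/(d_o+d_i))² = 0.0878;  ∂f/∂d_i = (d_o/(d_o+d_i))² = 0.495
δf = √((∂f/∂d_o · δd_o)² + (∂f/∂d_i · δd_i)²) = √(0.0130 + 0.199) = 0.460 cm
f = 14.1 cm, so δf/f = 0.460/14.1 = 0.0327.

0.0327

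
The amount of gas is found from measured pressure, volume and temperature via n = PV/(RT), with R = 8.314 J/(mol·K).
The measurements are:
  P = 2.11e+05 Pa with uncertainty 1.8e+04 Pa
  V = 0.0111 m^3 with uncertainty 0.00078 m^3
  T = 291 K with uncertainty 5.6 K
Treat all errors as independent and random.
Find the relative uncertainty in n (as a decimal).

0.112

Since n is a product/quotient, work with relative uncertainties:
  (1·δP/P)² = (1×0.0853)² = 0.00728;  (1·δV/V)² = (1×0.0703)² = 0.00494;  (-1·δT/T)² = (-1×0.0192)² = 0.000370
δn/n = √(0.0126) = 0.112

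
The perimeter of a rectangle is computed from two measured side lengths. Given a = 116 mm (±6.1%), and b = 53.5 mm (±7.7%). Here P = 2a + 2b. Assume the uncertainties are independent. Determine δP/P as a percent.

4.83%

Sums and differences: (δP)² = Σ (cᵢ δxᵢ)².
  (2·δa)² = 200;  (2·δb)² = 67.9
δP = √(268) = 16.4 mm
P = 339 mm, so δP/P = 16.4/339 = 0.0483.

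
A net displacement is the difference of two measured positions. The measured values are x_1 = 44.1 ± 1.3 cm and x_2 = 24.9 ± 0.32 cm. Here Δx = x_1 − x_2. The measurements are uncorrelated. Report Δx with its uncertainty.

19.2 ± 1.34 cm

Δx is a linear combination, so absolute uncertainties add in quadrature:
  (δx_1)² = 1.69;  (δx_2)² = 0.102
δΔx = √(1.79) = 1.34 cm
Δx = 19.2 cm.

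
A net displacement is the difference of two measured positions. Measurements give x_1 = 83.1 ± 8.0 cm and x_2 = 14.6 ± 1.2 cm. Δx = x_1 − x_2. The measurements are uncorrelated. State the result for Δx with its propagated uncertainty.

68.5 ± 8.09 cm

Absolute uncertainties add in quadrature for a linear combination:
  (δx_1)² = 64.0;  (δx_2)² = 1.44
δΔx = √(65.4) = 8.09 cm
Δx = 68.5 cm.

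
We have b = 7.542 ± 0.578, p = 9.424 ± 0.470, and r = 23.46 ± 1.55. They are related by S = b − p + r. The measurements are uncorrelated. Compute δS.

For a sum/difference, combine absolute errors in quadrature:
  (δb)² = 0.334;  (δp)² = 0.221;  (δr)² = 2.40
δS = √(2.96) = 1.72

1.72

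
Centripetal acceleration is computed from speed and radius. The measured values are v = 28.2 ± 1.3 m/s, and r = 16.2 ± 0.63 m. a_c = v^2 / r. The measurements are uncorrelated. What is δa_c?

a_c is a product of powers, so relative uncertainties combine in quadrature:
  (2·δv/v)² = (2×0.0461)² = 0.00850;  (-1·δr/r)² = (-1×0.0389)² = 0.00151
δa_c/a_c = √(0.0100) = 0.100
a_c = 49.1 m/s^2, so δa_c = 0.100 × 49.1 = 4.91 m/s^2.

4.91 m/s^2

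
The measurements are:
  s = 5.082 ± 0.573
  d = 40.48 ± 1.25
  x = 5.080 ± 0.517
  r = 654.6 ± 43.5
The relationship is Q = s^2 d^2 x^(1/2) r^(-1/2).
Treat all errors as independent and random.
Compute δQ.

901

Relative error in a monomial: (δQ/Q)² = Σ (nᵢ · δxᵢ/xᵢ)².
  (2·δs/s)² = (2×0.113)² = 0.0509;  (2·δd/d)² = (2×0.0309)² = 0.00381;  (½·δx/x)² = (0.5×0.102)² = 0.00259;  (−½·δr/r)² = (-0.5×0.0665)² = 0.00110
δQ/Q = √(0.0584) = 0.242
Q = 3728, so δQ = 0.242 × 3728 = 901.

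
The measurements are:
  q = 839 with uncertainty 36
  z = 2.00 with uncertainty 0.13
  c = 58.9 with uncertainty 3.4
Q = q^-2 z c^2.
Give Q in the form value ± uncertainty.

0.00986 ± 0.00156

Relative error in a monomial: (δQ/Q)² = Σ (nᵢ · δxᵢ/xᵢ)².
  (-2·δq/q)² = (-2×0.0429)² = 0.00736;  (1·δz/z)² = (1×0.0650)² = 0.00423;  (2·δc/c)² = (2×0.0577)² = 0.0133
δQ/Q = √(0.0249) = 0.158
Q = 0.00986, so δQ = 0.158 × 0.00986 = 0.00156.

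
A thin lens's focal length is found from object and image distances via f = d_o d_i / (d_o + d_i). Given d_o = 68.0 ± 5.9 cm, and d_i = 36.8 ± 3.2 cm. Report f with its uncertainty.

23.9 ± 1.53 cm

∂f/∂d_o = (d_i/(d_o+d_i))² = 0.123;  ∂f/∂d_i = (d_o/(d_o+d_i))² = 0.421
δf = √((∂f/∂d_o · δd_o)² + (∂f/∂d_i · δd_i)²) = √(0.529 + 1.82) = 1.53 cm
f = 23.9 cm.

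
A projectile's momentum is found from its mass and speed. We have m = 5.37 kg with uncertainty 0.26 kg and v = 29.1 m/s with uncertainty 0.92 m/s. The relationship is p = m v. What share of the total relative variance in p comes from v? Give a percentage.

29.9%

(δp/p)² = (1·δm/m)² + (1·δv/v)²
  m term: (1×0.0484)² = 0.00234
  v term: (1×0.0316)² = 0.001000
Total = 0.00334. Share from v = 0.001000/0.00334 = 0.299.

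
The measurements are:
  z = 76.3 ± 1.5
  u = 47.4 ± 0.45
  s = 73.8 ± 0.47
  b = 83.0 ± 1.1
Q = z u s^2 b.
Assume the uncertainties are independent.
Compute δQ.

For a monomial Q ∝ z, u, s^2, b, fractional errors add in quadrature:
  (1·δz/z)² = (1×0.0197)² = 0.000386;  (1·δu/u)² = (1×0.00949)² = 9.01e-05;  (2·δs/s)² = (2×0.00637)² = 0.000162;  (1·δb/b)² = (1×0.0133)² = 0.000176
δQ/Q = √(0.000814) = 0.0285
Q = 1.63e+09, so δQ = 0.0285 × 1.63e+09 = 4.67e+07.

4.67e+07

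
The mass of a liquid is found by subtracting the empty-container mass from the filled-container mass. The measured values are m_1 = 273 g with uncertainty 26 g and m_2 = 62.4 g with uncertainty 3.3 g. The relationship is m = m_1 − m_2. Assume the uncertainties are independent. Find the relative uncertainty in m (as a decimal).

Absolute uncertainties add in quadrature for a linear combination:
  (δm_1)² = 676;  (δm_2)² = 10.9
δm = √(687) = 26.2 g
m = 211 g, so δm/m = 26.2/211 = 0.124.

0.124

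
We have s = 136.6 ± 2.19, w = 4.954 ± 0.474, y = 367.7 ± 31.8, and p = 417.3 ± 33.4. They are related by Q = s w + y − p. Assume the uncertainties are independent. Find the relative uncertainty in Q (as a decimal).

0.128

Let h = s·w = 676.7. δh/h = √((1·δs/s)² + (1·δw/w)²) = √(0.000257 + 0.00915) = 0.0970, so δh = 65.7.
Q = h + y − p: δQ = √(δh² + δy² + δp²) = √(4310 + 1010 + 1120) = 80.2
Q = 627.1, so δQ/Q = 80.2/627.1 = 0.128.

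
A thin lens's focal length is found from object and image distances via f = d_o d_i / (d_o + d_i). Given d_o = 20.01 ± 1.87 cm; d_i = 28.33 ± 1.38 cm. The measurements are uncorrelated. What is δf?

0.684 cm

∂f/∂d_o = (d_i/(d_o+d_i))² = 0.343;  ∂f/∂d_i = (d_o/(d_o+d_i))² = 0.171
δf = √((∂f/∂d_o · δd_o)² + (∂f/∂d_i · δd_i)²) = √(0.413 + 0.0559) = 0.684 cm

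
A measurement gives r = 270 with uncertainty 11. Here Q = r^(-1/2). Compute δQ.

0.00124

Since Q is a product/quotient, work with relative uncertainties:
  (−½·δr/r)² = (-0.5×0.0407)² = 0.000415
δQ/Q = √(0.000415) = 0.0204
Q = 0.0609, so δQ = 0.0204 × 0.0609 = 0.00124.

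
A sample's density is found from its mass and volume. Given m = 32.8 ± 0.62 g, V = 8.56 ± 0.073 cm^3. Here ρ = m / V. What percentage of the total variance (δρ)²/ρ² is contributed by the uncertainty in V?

(δρ/ρ)² = (1·δm/m)² + (-1·δV/V)²
  m term: (1×0.0189)² = 0.000357
  V term: (-1×0.00853)² = 7.27e-05
Total = 0.000430. Share from V = 7.27e-05/0.000430 = 0.169.

16.9%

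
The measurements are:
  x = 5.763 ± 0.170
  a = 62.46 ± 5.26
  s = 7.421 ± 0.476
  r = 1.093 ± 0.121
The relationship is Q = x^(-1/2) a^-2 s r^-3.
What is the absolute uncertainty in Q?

Since Q is a product/quotient, work with relative uncertainties:
  (−½·δx/x)² = (-0.5×0.0295)² = 0.000218;  (-2·δa/a)² = (-2×0.0842)² = 0.0284;  (1·δs/s)² = (1×0.0641)² = 0.00411;  (-3·δr/r)² = (-3×0.111)² = 0.110
δQ/Q = √(0.143) = 0.378
Q = 0.0006068, so δQ = 0.378 × 0.0006068 = 0.000229.

0.000229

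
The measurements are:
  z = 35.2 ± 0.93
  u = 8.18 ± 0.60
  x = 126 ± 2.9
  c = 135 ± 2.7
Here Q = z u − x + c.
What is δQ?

22.8

Let p = z·u = 288. δp/p = √((1·δz/z)² + (1·δu/u)²) = √(0.000698 + 0.00538) = 0.0780, so δp = 22.4.
Q = p − x + c: δQ = √(δp² + δx² + δc²) = √(504 + 8.41 + 7.29) = 22.8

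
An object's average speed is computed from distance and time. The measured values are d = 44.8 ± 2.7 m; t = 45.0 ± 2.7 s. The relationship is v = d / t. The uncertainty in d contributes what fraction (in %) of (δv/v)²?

(δv/v)² = (1·δd/d)² + (-1·δt/t)²
  d term: (1×0.0603)² = 0.00363
  t term: (-1×0.0600)² = 0.00360
Total = 0.00723. Share from d = 0.00363/0.00723 = 0.502.

50.2%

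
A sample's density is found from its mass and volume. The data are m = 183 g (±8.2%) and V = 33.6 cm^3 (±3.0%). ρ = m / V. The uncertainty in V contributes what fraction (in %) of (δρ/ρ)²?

11.8%

(δρ/ρ)² = (1·δm/m)² + (-1·δV/V)²
  m term: (1×0.0820)² = 0.00672
  V term: (-1×0.0300)² = 0.000900
Total = 0.00762. Share from V = 0.000900/0.00762 = 0.118.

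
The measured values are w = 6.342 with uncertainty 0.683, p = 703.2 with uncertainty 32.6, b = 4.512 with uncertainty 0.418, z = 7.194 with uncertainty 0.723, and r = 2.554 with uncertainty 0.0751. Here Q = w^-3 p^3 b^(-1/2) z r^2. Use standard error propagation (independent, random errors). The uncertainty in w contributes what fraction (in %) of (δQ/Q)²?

74.9%

(δQ/Q)² = (-3·δw/w)² + (3·δp/p)² + (−½·δb/b)² + (1·δz/z)² + (2·δr/r)²
  w term: (-3×0.108)² = 0.104
  p term: (3×0.0464)² = 0.0193
  b term: (-0.5×0.0926)² = 0.00215
  z term: (1×0.101)² = 0.0101
  r term: (2×0.0294)² = 0.00346
Total = 0.139. Share from w = 0.104/0.139 = 0.749.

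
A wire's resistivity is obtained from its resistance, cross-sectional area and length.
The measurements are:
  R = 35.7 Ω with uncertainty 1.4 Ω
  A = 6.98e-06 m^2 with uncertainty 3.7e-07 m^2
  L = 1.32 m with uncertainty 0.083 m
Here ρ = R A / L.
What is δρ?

1.72e-05 Ω·m

Since ρ is a product/quotient, work with relative uncertainties:
  (1·δR/R)² = (1×0.0392)² = 0.00154;  (1·δA/A)² = (1×0.0530)² = 0.00281;  (-1·δL/L)² = (-1×0.0629)² = 0.00395
δρ/ρ = √(0.00830) = 0.0911
ρ = 0.000189 Ω·m, so δρ = 0.0911 × 0.000189 = 1.72e-05 Ω·m.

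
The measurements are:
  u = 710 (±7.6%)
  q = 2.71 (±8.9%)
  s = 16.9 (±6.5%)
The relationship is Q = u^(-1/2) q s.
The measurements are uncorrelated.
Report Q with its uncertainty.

For a monomial Q ∝ u^(-1/2), q, s, fractional errors add in quadrature:
  (−½·δu/u)² = (-0.5×0.0760)² = 0.00144;  (1·δq/q)² = (1×0.0890)² = 0.00792;  (1·δs/s)² = (1×0.0650)² = 0.00423
δQ/Q = √(0.0136) = 0.117
Q = 1.72, so δQ = 0.117 × 1.72 = 0.200.

1.72 ± 0.200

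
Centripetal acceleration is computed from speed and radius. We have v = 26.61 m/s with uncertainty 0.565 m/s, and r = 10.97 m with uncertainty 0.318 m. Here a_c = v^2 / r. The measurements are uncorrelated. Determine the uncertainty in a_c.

3.32 m/s^2

a_c is a product of powers, so relative uncertainties combine in quadrature:
  (2·δv/v)² = (2×0.0212)² = 0.00180;  (-1·δr/r)² = (-1×0.0290)² = 0.000840
δa_c/a_c = √(0.00264) = 0.0514
a_c = 64.55 m/s^2, so δa_c = 0.0514 × 64.55 = 3.32 m/s^2.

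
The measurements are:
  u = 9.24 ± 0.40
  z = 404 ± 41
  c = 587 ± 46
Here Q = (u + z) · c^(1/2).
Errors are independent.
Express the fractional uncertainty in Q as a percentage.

10.7%

Let w = u + z = 413. δw = √(δu² + δz²) = √(0.160 + 1680) = 41.0, so δw/w = 0.0992.
Q is then a monomial in w, c:
δQ/Q = √((δw/w)² + (½·δc/c)²) = √(0.00984 + 0.00154) = 0.107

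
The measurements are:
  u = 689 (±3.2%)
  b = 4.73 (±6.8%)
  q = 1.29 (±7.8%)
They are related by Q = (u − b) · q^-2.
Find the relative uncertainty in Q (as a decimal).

Let w = u − b = 684. δw = √(δu² + δb²) = √(486 + 0.103) = 22.1, so δw/w = 0.0322.
Q is then a monomial in w, q:
δQ/Q = √((δw/w)² + (-2·δq/q)²) = √(0.00104 + 0.0243) = 0.159

0.159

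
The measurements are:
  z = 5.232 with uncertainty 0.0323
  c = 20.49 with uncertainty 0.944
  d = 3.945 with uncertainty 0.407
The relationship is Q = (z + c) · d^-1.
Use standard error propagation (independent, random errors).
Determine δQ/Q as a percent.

11.0%

Let u = z + c = 25.72. δu = √(δz² + δc²) = √(0.00104 + 0.891) = 0.945, so δu/u = 0.0367.
Q is then a monomial in u, d:
δQ/Q = √((δu/u)² + (-1·δd/d)²) = √(0.00135 + 0.0106) = 0.110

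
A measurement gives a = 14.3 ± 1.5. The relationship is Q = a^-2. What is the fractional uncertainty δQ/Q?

Each factor contributes (exponent × relative error)² to (δQ/Q)²:
  (-2·δa/a)² = (-2×0.105)² = 0.0440
δQ/Q = √(0.0440) = 0.210

0.210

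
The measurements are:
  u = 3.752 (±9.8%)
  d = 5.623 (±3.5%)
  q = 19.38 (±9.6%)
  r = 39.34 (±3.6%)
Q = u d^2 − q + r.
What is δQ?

Let p = u·d^2 = 118.6. δp/p = √((1·δu/u)² + (2·δd/d)²) = √(0.00960 + 0.00490) = 0.120, so δp = 14.3.
Q = p − q + r: δQ = √(δp² + δq² + δr²) = √(204 + 3.46 + 2.01) = 14.5

14.5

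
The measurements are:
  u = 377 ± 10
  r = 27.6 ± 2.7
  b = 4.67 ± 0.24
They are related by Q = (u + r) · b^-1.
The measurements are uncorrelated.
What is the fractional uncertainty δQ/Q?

Let w = u + r = 405. δw = √(δu² + δr²) = √(100 + 7.29) = 10.4, so δw/w = 0.0256.
Q is then a monomial in w, b:
δQ/Q = √((δw/w)² + (-1·δb/b)²) = √(0.000655 + 0.00264) = 0.0574

0.0574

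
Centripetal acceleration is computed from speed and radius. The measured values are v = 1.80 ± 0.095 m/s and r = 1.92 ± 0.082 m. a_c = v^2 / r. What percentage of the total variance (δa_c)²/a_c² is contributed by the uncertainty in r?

(δa_c/a_c)² = (2·δv/v)² + (-1·δr/r)²
  v term: (2×0.0528)² = 0.0111
  r term: (-1×0.0427)² = 0.00182
Total = 0.0130. Share from r = 0.00182/0.0130 = 0.141.

14.1%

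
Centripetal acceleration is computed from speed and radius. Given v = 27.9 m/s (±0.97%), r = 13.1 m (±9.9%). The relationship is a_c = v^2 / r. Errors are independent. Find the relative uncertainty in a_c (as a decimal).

Products/powers → add relative errors in quadrature, weighted by exponent:
  (2·δv/v)² = (2×0.00970)² = 0.000376;  (-1·δr/r)² = (-1×0.0990)² = 0.00980
δa_c/a_c = √(0.0102) = 0.101

0.101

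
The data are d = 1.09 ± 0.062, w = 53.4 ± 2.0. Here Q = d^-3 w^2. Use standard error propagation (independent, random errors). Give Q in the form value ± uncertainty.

For a monomial Q ∝ d^-3, w^2, fractional errors add in quadrature:
  (-3·δd/d)² = (-3×0.0569)² = 0.0291;  (2·δw/w)² = (2×0.0375)² = 0.00561
δQ/Q = √(0.0347) = 0.186
Q = 2200, so δQ = 0.186 × 2200 = 410.

2200 ± 410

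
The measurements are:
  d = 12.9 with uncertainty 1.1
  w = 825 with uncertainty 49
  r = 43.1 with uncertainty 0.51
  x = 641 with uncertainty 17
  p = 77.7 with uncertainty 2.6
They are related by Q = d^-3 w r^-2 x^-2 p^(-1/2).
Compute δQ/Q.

0.269

Each factor contributes (exponent × relative error)² to (δQ/Q)²:
  (-3·δd/d)² = (-3×0.0853)² = 0.0654;  (1·δw/w)² = (1×0.0594)² = 0.00353;  (-2·δr/r)² = (-2×0.0118)² = 0.000560;  (-2·δx/x)² = (-2×0.0265)² = 0.00281;  (−½·δp/p)² = (-0.5×0.0335)² = 0.000280
δQ/Q = √(0.0726) = 0.269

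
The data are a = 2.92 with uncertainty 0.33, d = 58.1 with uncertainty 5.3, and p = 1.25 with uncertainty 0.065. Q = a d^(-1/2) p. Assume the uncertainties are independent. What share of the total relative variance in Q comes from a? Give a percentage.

72.7%

(δQ/Q)² = (1·δa/a)² + (−½·δd/d)² + (1·δp/p)²
  a term: (1×0.113)² = 0.0128
  d term: (-0.5×0.0912)² = 0.00208
  p term: (1×0.0520)² = 0.00270
Total = 0.0176. Share from a = 0.0128/0.0176 = 0.727.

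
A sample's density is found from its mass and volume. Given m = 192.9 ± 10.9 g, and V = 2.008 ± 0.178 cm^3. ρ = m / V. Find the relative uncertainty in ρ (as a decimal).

Since ρ is a product/quotient, work with relative uncertainties:
  (1·δm/m)² = (1×0.0565)² = 0.00319;  (-1·δV/V)² = (-1×0.0886)² = 0.00786
δρ/ρ = √(0.0111) = 0.105

0.105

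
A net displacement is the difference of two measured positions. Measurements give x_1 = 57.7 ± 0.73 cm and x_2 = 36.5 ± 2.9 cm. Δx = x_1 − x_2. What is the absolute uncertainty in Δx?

2.99 cm

Δx is a linear combination, so absolute uncertainties add in quadrature:
  (δx_1)² = 0.533;  (δx_2)² = 8.41
δΔx = √(8.94) = 2.99 cm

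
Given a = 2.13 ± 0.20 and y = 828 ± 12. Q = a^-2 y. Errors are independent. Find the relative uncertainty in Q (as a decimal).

0.188

Relative error in a monomial: (δQ/Q)² = Σ (nᵢ · δxᵢ/xᵢ)².
  (-2·δa/a)² = (-2×0.0939)² = 0.0353;  (1·δy/y)² = (1×0.0145)² = 0.000210
δQ/Q = √(0.0355) = 0.188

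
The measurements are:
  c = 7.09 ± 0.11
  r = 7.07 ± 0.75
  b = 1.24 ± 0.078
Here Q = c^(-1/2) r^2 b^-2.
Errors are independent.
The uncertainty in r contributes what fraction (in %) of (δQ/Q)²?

73.9%

(δQ/Q)² = (−½·δc/c)² + (2·δr/r)² + (-2·δb/b)²
  c term: (-0.5×0.0155)² = 6.02e-05
  r term: (2×0.106)² = 0.0450
  b term: (-2×0.0629)² = 0.0158
Total = 0.0609. Share from r = 0.0450/0.0609 = 0.739.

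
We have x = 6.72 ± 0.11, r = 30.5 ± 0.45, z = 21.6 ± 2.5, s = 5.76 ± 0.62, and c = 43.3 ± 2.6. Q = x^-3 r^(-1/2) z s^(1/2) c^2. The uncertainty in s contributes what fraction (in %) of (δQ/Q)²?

(δQ/Q)² = (-3·δx/x)² + (−½·δr/r)² + (1·δz/z)² + (½·δs/s)² + (2·δc/c)²
  x term: (-3×0.0164)² = 0.00241
  r term: (-0.5×0.0148)² = 5.44e-05
  z term: (1×0.116)² = 0.0134
  s term: (0.5×0.108)² = 0.00290
  c term: (2×0.0600)² = 0.0144
Total = 0.0332. Share from s = 0.00290/0.0332 = 0.0873.

8.73%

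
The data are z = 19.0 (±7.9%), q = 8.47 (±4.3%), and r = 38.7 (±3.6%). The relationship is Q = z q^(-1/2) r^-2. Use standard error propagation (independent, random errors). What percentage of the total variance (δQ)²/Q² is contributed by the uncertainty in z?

(δQ/Q)² = (1·δz/z)² + (−½·δq/q)² + (-2·δr/r)²
  z term: (1×0.0790)² = 0.00624
  q term: (-0.5×0.0430)² = 0.000462
  r term: (-2×0.0360)² = 0.00518
Total = 0.0119. Share from z = 0.00624/0.0119 = 0.525.

52.5%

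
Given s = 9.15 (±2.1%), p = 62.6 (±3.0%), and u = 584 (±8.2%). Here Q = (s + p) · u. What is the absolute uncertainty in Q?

3610

Let w = s + p = 71.8. δw = √(δs² + δp²) = √(0.0369 + 3.53) = 1.89, so δw/w = 0.0263.
Q is then a monomial in w, u:
δQ/Q = √((δw/w)² + (1·δu/u)²) = √(0.000692 + 0.00672) = 0.0861
Q = 41900, so δQ = 0.0861 × 41900 = 3610.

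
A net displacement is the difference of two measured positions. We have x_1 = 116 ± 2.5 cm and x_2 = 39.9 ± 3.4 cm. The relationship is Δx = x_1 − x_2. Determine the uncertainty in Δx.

Each term contributes (cᵢ δxᵢ)² to (δΔx)²:
  (δx_1)² = 6.25;  (δx_2)² = 11.6
δΔx = √(17.8) = 4.22 cm

4.22 cm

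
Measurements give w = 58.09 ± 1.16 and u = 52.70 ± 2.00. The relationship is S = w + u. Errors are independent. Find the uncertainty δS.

Sums and differences: (δS)² = Σ (cᵢ δxᵢ)².
  (δw)² = 1.35;  (δu)² = 4.00
δS = √(5.35) = 2.31

2.31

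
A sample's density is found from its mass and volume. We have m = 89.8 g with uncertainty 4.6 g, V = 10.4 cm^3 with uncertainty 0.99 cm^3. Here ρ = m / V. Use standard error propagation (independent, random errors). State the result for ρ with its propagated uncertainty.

For a monomial ρ ∝ m, V^-1, fractional errors add in quadrature:
  (1·δm/m)² = (1×0.0512)² = 0.00262;  (-1·δV/V)² = (-1×0.0952)² = 0.00906
δρ/ρ = √(0.0117) = 0.108
ρ = 8.63 g/cm^3, so δρ = 0.108 × 8.63 = 0.933 g/cm^3.

8.63 ± 0.933 g/cm^3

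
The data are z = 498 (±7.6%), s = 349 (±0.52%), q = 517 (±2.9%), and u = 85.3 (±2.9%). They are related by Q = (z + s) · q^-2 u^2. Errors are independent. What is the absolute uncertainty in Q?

2.15

Let w = z + s = 847. δw = √(δz² + δs²) = √(1430 + 3.29) = 37.9, so δw/w = 0.0447.
Q is then a monomial in w, q, u:
δQ/Q = √((δw/w)² + (-2·δq/q)² + (2·δu/u)²) = √(0.00200 + 0.00336 + 0.00336) = 0.0934
Q = 23.1, so δQ = 0.0934 × 23.1 = 2.15.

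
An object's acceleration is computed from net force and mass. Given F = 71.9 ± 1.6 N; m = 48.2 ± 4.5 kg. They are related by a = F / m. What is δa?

0.143 m/s^2

Each factor contributes (exponent × relative error)² to (δa/a)²:
  (1·δF/F)² = (1×0.0223)² = 0.000495;  (-1·δm/m)² = (-1×0.0934)² = 0.00872
δa/a = √(0.00921) = 0.0960
a = 1.49 m/s^2, so δa = 0.0960 × 1.49 = 0.143 m/s^2.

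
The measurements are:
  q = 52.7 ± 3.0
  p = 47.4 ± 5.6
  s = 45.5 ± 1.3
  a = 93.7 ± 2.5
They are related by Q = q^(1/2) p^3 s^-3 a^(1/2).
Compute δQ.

29.1

For a monomial Q ∝ q^(1/2), p^3, s^-3, a^(1/2), fractional errors add in quadrature:
  (½·δq/q)² = (0.5×0.0569)² = 0.000810;  (3·δp/p)² = (3×0.118)² = 0.126;  (-3·δs/s)² = (-3×0.0286)² = 0.00735;  (½·δa/a)² = (0.5×0.0267)² = 0.000178
δQ/Q = √(0.134) = 0.366
Q = 79.4, so δQ = 0.366 × 79.4 = 29.1.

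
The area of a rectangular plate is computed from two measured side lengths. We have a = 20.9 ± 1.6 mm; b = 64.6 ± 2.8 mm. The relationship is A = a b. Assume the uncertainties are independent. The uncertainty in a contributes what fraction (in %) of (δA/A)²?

75.7%

(δA/A)² = (1·δa/a)² + (1·δb/b)²
  a term: (1×0.0766)² = 0.00586
  b term: (1×0.0433)² = 0.00188
Total = 0.00774. Share from a = 0.00586/0.00774 = 0.757.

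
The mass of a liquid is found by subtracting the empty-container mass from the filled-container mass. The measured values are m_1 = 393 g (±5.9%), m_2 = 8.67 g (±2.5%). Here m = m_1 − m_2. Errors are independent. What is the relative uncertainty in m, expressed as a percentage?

6.03%

Each term contributes (cᵢ δxᵢ)² to (δm)²:
  (δm_1)² = 538;  (δm_2)² = 0.0470
δm = √(538) = 23.2 g
m = 384 g, so δm/m = 23.2/384 = 0.0603.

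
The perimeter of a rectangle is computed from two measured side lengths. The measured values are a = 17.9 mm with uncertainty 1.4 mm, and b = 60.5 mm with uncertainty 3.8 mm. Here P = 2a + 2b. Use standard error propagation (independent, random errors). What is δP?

Sums and differences: (δP)² = Σ (cᵢ δxᵢ)².
  (2·δa)² = 7.84;  (2·δb)² = 57.8
δP = √(65.6) = 8.10 mm

8.10 mm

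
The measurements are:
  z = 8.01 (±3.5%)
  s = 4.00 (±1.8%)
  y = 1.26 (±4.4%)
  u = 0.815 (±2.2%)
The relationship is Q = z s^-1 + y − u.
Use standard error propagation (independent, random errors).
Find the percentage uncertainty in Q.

4.00%

Let p = z·s^-1 = 2.00. δp/p = √((1·δz/z)² + (-1·δs/s)²) = √(0.00123 + 0.000324) = 0.0394, so δp = 0.0788.
Q = p + y − u: δQ = √(δp² + δy² + δu²) = √(0.00621 + 0.00307 + 0.000321) = 0.0980
Q = 2.45, so δQ/Q = 0.0980/2.45 = 0.0400.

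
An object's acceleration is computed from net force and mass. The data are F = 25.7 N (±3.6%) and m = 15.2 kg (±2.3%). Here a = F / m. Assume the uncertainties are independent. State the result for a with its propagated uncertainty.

1.69 ± 0.0722 m/s^2

a is a product of powers, so relative uncertainties combine in quadrature:
  (1·δF/F)² = (1×0.0360)² = 0.00130;  (-1·δm/m)² = (-1×0.0230)² = 0.000529
δa/a = √(0.00183) = 0.0427
a = 1.69 m/s^2, so δa = 0.0427 × 1.69 = 0.0722 m/s^2.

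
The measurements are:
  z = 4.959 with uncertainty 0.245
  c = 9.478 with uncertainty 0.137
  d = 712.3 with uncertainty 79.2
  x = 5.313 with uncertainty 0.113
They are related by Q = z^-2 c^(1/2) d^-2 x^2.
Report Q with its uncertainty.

Each factor contributes (exponent × relative error)² to (δQ/Q)²:
  (-2·δz/z)² = (-2×0.0494)² = 0.00976;  (½·δc/c)² = (0.5×0.0145)² = 5.22e-05;  (-2·δd/d)² = (-2×0.111)² = 0.0495;  (2·δx/x)² = (2×0.0213)² = 0.00181
δQ/Q = √(0.0611) = 0.247
Q = 6.965e-06, so δQ = 0.247 × 6.965e-06 = 1.72e-06.

(6.965 ± 1.72) × 10^-6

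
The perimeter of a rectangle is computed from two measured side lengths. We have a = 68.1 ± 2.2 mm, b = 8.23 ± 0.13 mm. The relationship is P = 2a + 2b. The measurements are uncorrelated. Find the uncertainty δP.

4.41 mm

For a sum/difference, combine absolute errors in quadrature:
  (2·δa)² = 19.4;  (2·δb)² = 0.0676
δP = √(19.4) = 4.41 mm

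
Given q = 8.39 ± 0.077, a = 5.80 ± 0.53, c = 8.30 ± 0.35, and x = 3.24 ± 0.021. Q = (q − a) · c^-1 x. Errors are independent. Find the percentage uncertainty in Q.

Let u = q − a = 2.59. δu = √(δq² + δa²) = √(0.00593 + 0.281) = 0.536, so δu/u = 0.207.
Q is then a monomial in u, c, x:
δQ/Q = √((δu/u)² + (-1·δc/c)² + (1·δx/x)²) = √(0.0428 + 0.00178 + 4.2e-05) = 0.211

21.1%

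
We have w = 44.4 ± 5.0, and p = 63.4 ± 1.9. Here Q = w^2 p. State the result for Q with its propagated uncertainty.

(1.25 ± 0.284) × 10^5

Relative error in a monomial: (δQ/Q)² = Σ (nᵢ · δxᵢ/xᵢ)².
  (2·δw/w)² = (2×0.113)² = 0.0507;  (1·δp/p)² = (1×0.0300)² = 0.000898
δQ/Q = √(0.0516) = 0.227
Q = 1.25e+05, so δQ = 0.227 × 1.25e+05 = 28400.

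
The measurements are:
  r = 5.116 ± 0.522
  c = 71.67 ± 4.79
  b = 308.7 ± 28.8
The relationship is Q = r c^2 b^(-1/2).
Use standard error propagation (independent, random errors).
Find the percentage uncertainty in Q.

17.5%

Each factor contributes (exponent × relative error)² to (δQ/Q)²:
  (1·δr/r)² = (1×0.102)² = 0.0104;  (2·δc/c)² = (2×0.0668)² = 0.0179;  (−½·δb/b)² = (-0.5×0.0933)² = 0.00218
δQ/Q = √(0.0305) = 0.175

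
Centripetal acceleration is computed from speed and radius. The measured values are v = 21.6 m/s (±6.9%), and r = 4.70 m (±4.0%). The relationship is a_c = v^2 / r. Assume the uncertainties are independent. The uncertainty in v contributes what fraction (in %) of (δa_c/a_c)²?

(δa_c/a_c)² = (2·δv/v)² + (-1·δr/r)²
  v term: (2×0.0690)² = 0.0190
  r term: (-1×0.0400)² = 0.00160
Total = 0.0206. Share from v = 0.0190/0.0206 = 0.922.

92.2%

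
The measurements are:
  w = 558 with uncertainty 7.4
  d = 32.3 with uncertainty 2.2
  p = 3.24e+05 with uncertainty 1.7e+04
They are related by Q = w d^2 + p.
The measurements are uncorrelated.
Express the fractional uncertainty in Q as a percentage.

8.99%

Let h = w·d^2 = 5.82e+05. δh/h = √((1·δw/w)² + (2·δd/d)²) = √(0.000176 + 0.0186) = 0.137, so δh = 79700.
Q = h + p: δQ = √(δh² + δp²) = √(6.35e+09 + 2.89e+08) = 81500
Q = 9.06e+05, so δQ/Q = 81500/9.06e+05 = 0.0899.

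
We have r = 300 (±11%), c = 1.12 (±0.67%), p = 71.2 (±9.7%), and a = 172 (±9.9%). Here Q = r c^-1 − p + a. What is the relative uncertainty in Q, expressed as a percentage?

Let w = r·c^-1 = 268. δw/w = √((1·δr/r)² + (-1·δc/c)²) = √(0.0121 + 4.49e-05) = 0.110, so δw = 29.5.
Q = w − p + a: δQ = √(δw² + δp² + δa²) = √(871 + 47.7 + 290) = 34.8
Q = 369, so δQ/Q = 34.8/369 = 0.0943.

9.43%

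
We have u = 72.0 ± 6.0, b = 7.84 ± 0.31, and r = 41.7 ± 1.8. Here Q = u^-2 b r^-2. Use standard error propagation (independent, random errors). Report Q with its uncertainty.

(8.70 ± 1.67) × 10^-7

Since Q is a product/quotient, work with relative uncertainties:
  (-2·δu/u)² = (-2×0.0833)² = 0.0278;  (1·δb/b)² = (1×0.0395)² = 0.00156;  (-2·δr/r)² = (-2×0.0432)² = 0.00745
δQ/Q = √(0.0368) = 0.192
Q = 8.7e-07, so δQ = 0.192 × 8.7e-07 = 1.67e-07.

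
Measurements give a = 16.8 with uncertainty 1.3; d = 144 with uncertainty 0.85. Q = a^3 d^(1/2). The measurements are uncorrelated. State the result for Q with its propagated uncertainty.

56900 ± 13200

Each factor contributes (exponent × relative error)² to (δQ/Q)²:
  (3·δa/a)² = (3×0.0774)² = 0.0539;  (½·δd/d)² = (0.5×0.00590)² = 8.71e-06
δQ/Q = √(0.0539) = 0.232
Q = 56900, so δQ = 0.232 × 56900 = 13200.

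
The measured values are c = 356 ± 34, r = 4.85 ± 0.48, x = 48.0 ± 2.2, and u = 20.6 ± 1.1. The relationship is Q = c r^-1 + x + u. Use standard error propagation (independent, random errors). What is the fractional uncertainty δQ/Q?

Let p = c·r^-1 = 73.4. δp/p = √((1·δc/c)² + (-1·δr/r)²) = √(0.00912 + 0.00979) = 0.138, so δp = 10.1.
Q = p + x + u: δQ = √(δp² + δx² + δu²) = √(102 + 4.84 + 1.21) = 10.4
Q = 142, so δQ/Q = 10.4/142 = 0.0732.

0.0732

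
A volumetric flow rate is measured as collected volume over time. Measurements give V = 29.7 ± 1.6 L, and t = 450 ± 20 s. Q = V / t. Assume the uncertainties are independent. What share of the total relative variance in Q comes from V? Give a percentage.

(δQ/Q)² = (1·δV/V)² + (-1·δt/t)²
  V term: (1×0.0539)² = 0.00290
  t term: (-1×0.0444)² = 0.00198
Total = 0.00488. Share from V = 0.00290/0.00488 = 0.595.

59.5%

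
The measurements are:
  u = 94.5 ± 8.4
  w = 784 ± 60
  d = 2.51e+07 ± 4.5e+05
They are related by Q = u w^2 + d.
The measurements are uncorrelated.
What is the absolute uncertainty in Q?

1.03e+07

Let p = u·w^2 = 5.81e+07. δp/p = √((1·δu/u)² + (2·δw/w)²) = √(0.00790 + 0.0234) = 0.177, so δp = 1.03e+07.
Q = p + d: δQ = √(δp² + δd²) = √(1.06e+14 + 2.02e+11) = 1.03e+07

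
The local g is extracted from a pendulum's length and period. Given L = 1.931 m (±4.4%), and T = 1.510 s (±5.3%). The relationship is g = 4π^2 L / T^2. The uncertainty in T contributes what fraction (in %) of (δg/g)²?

(δg/g)² = (1·δL/L)² + (-2·δT/T)²
  L term: (1×0.0440)² = 0.00194
  T term: (-2×0.0530)² = 0.0112
Total = 0.0132. Share from T = 0.0112/0.0132 = 0.853.

85.3%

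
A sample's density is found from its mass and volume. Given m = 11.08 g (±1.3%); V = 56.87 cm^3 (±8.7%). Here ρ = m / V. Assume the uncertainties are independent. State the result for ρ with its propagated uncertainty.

Each factor contributes (exponent × relative error)² to (δρ/ρ)²:
  (1·δm/m)² = (1×0.0130)² = 0.000169;  (-1·δV/V)² = (-1×0.0870)² = 0.00757
δρ/ρ = √(0.00774) = 0.0880
ρ = 0.1948 g/cm^3, so δρ = 0.0880 × 0.1948 = 0.0171 g/cm^3.

0.1948 ± 0.0171 g/cm^3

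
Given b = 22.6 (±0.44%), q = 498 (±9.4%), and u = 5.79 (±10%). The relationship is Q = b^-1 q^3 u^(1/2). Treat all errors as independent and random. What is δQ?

Since Q is a product/quotient, work with relative uncertainties:
  (-1·δb/b)² = (-1×0.00440)² = 1.94e-05;  (3·δq/q)² = (3×0.0940)² = 0.0795;  (½·δu/u)² = (0.5×0.100)² = 0.00250
δQ/Q = √(0.0820) = 0.286
Q = 1.31e+07, so δQ = 0.286 × 1.31e+07 = 3.77e+06.

3.77e+06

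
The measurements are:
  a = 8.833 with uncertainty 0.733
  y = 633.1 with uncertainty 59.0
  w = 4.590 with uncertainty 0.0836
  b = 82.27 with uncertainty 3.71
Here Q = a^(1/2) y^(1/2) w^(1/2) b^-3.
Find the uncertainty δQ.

4.29e-05

Since Q is a product/quotient, work with relative uncertainties:
  (½·δa/a)² = (0.5×0.0830)² = 0.00172;  (½·δy/y)² = (0.5×0.0932)² = 0.00217;  (½·δw/w)² = (0.5×0.0182)² = 8.29e-05;  (-3·δb/b)² = (-3×0.0451)² = 0.0183
δQ/Q = √(0.0223) = 0.149
Q = 0.0002877, so δQ = 0.149 × 0.0002877 = 4.29e-05.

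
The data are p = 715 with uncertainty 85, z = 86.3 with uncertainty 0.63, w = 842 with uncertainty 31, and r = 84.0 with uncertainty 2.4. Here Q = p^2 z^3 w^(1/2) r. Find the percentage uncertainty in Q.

24.1%

Each factor contributes (exponent × relative error)² to (δQ/Q)²:
  (2·δp/p)² = (2×0.119)² = 0.0565;  (3·δz/z)² = (3×0.00730)² = 0.000480;  (½·δw/w)² = (0.5×0.0368)² = 0.000339;  (1·δr/r)² = (1×0.0286)² = 0.000816
δQ/Q = √(0.0582) = 0.241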